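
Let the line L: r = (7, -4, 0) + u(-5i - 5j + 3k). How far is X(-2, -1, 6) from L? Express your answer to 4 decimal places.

9.3247

Taking (7, -4, 0) on L with direction v = (-5, -5, 3): w = X − (7, -4, 0) = (-9, 3, 6), and w × v = (39, -3, 60).
Distance = |w × v| / |v| = √5130 / √59 ≈ 9.3247.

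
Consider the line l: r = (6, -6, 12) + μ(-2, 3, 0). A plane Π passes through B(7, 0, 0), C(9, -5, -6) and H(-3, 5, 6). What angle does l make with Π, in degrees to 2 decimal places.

39.73

BC = (2, -5, -6), BH = (-10, 5, 6); a normal to Π is BC × BH = (0, 48, -40).
Using B: Π has equation 48y - 40z = 0.
sin θ = |n·v| / (|n||v|) = |144| / (√3904 · √13) = 0.63920.
θ ≈ 39.73°.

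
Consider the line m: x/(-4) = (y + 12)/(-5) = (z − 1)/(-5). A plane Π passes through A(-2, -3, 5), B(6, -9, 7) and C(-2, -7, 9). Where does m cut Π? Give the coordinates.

(4, -7, 6)

m has direction (-4, -5, -5) through (0, -12, 1).
AB = (8, -6, 2), AC = (0, -4, 4); a normal to Π is AB × AC = (-16, -32, -32).
Using A: Π has equation -16x - 32y - 32z = -32.
Substitute r = (0, -12, 1) + t(-4, -5, -5) into the plane: 352 + 384t = -32, so t = -1.
Intersection: (0, -12, 1) + (-1)·(-4, -5, -5) = (4, -7, 6).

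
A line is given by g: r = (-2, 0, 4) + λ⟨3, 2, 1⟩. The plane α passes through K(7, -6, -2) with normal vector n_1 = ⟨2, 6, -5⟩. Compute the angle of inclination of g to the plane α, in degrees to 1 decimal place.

25.5

α: n_1·r = n_1·K gives 2x + 6y - 5z = -12.
sin θ = |n·v| / (|n||v|) = |13| / (√65 · √14) = 0.43095.
θ ≈ 25.5°.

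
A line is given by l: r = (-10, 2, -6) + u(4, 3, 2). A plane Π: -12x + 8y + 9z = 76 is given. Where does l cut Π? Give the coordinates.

Substitute r = (-10, 2, -6) + t(4, 3, 2) into the plane: 82 + (-6)t = 76, so t = 1.
Intersection: (-10, 2, -6) + 1·(4, 3, 2) = (-6, 5, -4).

(-6, 5, -4)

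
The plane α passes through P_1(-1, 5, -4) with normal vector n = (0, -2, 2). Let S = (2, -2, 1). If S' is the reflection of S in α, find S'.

α: n·r = n·P_1 gives -2y + 2z = -18.
λ = (n·S − d)/|n|² = (6 − (-18))/8 = 3.
Reflection = S − 2λn = (2, -2, 1) − 6·(0, -2, 2) = (2, 10, -11).

(2, 10, -11)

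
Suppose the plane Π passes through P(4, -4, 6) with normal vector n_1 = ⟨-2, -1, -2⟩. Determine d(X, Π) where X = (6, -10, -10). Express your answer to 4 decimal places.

11.3333

Π: n_1·r = n_1·P gives -2x - y - 2z = -16.
n·X − d = (-2)·(6) + (-1)·(-10) + (-2)·(-10) − (-16) = 34; |n| = √9.
Distance = |34| / √9 = 34/√9 ≈ 11.3333.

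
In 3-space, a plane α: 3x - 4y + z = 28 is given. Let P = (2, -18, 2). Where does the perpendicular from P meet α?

(-4, -10, 0)

Foot = P − λn with λ = (n·P − d)/|n|² = (80 − 28)/26 = 2.
Foot = (2, -18, 2) − 2·(3, -4, 1) = (-4, -10, 0).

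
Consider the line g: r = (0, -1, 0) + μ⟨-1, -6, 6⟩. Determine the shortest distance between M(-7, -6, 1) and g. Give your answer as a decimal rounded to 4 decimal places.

Taking (0, -1, 0) on g with direction v = (-1, -6, 6): w = M − (0, -1, 0) = (-7, -5, 1), and w × v = (-24, 41, 37).
Distance = |w × v| / |v| = √3626 / √73 ≈ 7.0478.

7.0478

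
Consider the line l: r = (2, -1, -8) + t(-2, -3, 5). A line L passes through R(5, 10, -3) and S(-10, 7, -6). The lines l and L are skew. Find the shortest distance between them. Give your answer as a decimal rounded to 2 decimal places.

A direction vector for L is S − R = (-15, -3, -3).
Common perpendicular direction n = (-2, -3, 5) × (-15, -3, -3) = (24, -81, -39).
With w = (5, 10, -3) − (2, -1, -8) = (3, 11, 5), w · n = -1014.
Distance = |w · n| / |n| = |-1014| / √8658 ≈ 10.90.

10.90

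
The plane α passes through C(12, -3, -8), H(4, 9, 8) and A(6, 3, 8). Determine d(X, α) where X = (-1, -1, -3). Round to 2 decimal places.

10.23

CH = (-8, 12, 16), CA = (-6, 6, 16); a normal to α is CH × CA = (96, 32, 24).
Using C: α has equation 96x + 32y + 24z = 864.
n·X − d = (96)·(-1) + (32)·(-1) + (24)·(-3) − 864 = -1064; |n| = √10816.
Distance = |-1064| / √10816 = 1064/√10816 ≈ 10.23.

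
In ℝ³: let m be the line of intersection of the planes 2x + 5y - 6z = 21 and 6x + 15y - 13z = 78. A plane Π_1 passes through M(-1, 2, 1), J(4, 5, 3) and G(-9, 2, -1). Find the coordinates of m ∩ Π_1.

(2, 7, 3)

Direction of m: (2, 5, -6) × (6, 15, -13) = (25, -10, 0).
A point on m: solving the two plane equations with x = -18 gives (-18, 15, 3).
MJ = (5, 3, 2), MG = (-8, 0, -2); a normal to Π_1 is MJ × MG = (-6, -6, 24).
Using M: Π_1 has equation -6x - 6y + 24z = 18.
Substitute r = (-18, 15, 3) + t(25, -10, 0) into the plane: 90 + (-90)t = 18, so t = 4/5.
Intersection: (-18, 15, 3) + (4/5)·(25, -10, 0) = (2, 7, 3).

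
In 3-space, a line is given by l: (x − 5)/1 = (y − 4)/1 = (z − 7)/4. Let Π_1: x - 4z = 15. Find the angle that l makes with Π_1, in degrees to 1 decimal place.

l has direction (1, 1, 4) through (5, 4, 7).
sin θ = |n·v| / (|n||v|) = |-15| / (√17 · √18) = 0.85749.
θ ≈ 59.0°.

59.0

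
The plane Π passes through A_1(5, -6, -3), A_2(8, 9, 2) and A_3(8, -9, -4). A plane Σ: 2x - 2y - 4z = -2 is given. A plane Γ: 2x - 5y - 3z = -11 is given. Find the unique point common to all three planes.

A_1A_2 = (3, 15, 5), A_1A_3 = (3, -3, -1); a normal to Π is A_1A_2 × A_1A_3 = (0, 18, -54).
Using A_1: Π has equation 18y - 54z = 54.
Solving the 3×3 linear system 18y - 54z = 54, 2x - 2y - 4z = -2, 2x - 5y - 3z = -11 (e.g. by elimination or Cramer's rule, determinant = 288) gives (2, 3, 0).

(2, 3, 0)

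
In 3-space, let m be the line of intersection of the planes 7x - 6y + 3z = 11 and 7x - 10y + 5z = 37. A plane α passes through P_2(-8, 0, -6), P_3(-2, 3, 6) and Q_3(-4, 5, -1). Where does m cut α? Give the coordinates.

Direction of m: (7, -6, 3) × (7, -10, 5) = (0, -14, -28).
A point on m: solving the two plane equations with y = -5 gives (-4, -5, 3).
P_2P_3 = (6, 3, 12), P_2Q_3 = (4, 5, 5); a normal to α is P_2P_3 × P_2Q_3 = (-45, 18, 18).
Using P_2: α has equation -45x + 18y + 18z = 252.
Substitute r = (-4, -5, 3) + t(0, -14, -28) into the plane: 144 + (-756)t = 252, so t = -1/7.
Intersection: (-4, -5, 3) + (-1/7)·(0, -14, -28) = (-4, -3, 7).

(-4, -3, 7)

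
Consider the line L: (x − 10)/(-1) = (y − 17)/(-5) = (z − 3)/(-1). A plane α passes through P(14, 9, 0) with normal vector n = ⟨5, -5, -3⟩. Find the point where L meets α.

L has direction (-1, -5, -1) through (10, 17, 3).
α: n·r = n·P gives 5x - 5y - 3z = 25.
Substitute r = (10, 17, 3) + t(-1, -5, -1) into the plane: -44 + 23t = 25, so t = 3.
Intersection: (10, 17, 3) + 3·(-1, -5, -1) = (7, 2, 0).

(7, 2, 0)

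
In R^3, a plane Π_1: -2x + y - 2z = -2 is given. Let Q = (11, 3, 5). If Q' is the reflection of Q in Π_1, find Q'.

(-1, 9, -7)

λ = (n·Q − d)/|n|² = (-29 − (-2))/9 = -3.
Reflection = Q − 2λn = (11, 3, 5) − (-6)·(-2, 1, -2) = (-1, 9, -7).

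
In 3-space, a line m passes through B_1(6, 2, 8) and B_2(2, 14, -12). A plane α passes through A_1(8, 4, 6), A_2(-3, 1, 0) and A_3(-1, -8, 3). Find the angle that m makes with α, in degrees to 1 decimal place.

32.9

A direction vector for m is B_2 − B_1 = (-4, 12, -20).
A_1A_2 = (-11, -3, -6), A_1A_3 = (-9, -12, -3); a normal to α is A_1A_2 × A_1A_3 = (-63, 21, 105).
Using A_1: α has equation -63x + 21y + 105z = 210.
sin θ = |n·v| / (|n||v|) = |-1596| / (√15435 · √560) = 0.54286.
θ ≈ 32.9°.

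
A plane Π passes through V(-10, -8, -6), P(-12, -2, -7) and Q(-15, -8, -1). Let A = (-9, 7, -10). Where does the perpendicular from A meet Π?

VP = (-2, 6, -1), VQ = (-5, 0, 5); a normal to Π is VP × VQ = (30, 15, 30).
Using V: Π has equation 30x + 15y + 30z = -600.
Foot = A − λn with λ = (n·A − d)/|n|² = (-465 − (-600))/2025 = 1/15.
Foot = (-9, 7, -10) − (1/15)·(30, 15, 30) = (-11, 6, -12).

(-11, 6, -12)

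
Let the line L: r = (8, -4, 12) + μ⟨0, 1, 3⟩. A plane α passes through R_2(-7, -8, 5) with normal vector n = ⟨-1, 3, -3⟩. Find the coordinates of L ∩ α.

α: n·r = n·R_2 gives -x + 3y - 3z = -32.
Substitute r = (8, -4, 12) + t(0, 1, 3) into the plane: -56 + (-6)t = -32, so t = -4.
Intersection: (8, -4, 12) + (-4)·(0, 1, 3) = (8, -8, 0).

(8, -8, 0)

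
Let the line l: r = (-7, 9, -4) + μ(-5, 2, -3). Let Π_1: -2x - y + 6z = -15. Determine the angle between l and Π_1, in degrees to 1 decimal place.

14.7

sin θ = |n·v| / (|n||v|) = |-10| / (√41 · √38) = 0.25335.
θ ≈ 14.7°.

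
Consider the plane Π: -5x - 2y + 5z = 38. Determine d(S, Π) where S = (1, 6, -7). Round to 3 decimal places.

n·S − d = (-5)·(1) + (-2)·(6) + (5)·(-7) − 38 = -90; |n| = √54.
Distance = |-90| / √54 = 90/√54 ≈ 12.247.

12.247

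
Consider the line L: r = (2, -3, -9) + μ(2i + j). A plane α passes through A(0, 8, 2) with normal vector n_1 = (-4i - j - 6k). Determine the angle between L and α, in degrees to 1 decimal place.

α: n_1·r = n_1·A gives -4x - y - 6z = -20.
sin θ = |n·v| / (|n||v|) = |-9| / (√53 · √5) = 0.55287.
θ ≈ 33.6°.

33.6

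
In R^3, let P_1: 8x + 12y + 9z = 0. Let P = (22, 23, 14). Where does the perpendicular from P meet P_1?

(6, -1, -4)

Foot = P − λn with λ = (n·P − d)/|n|² = (578 − 0)/289 = 2.
Foot = (22, 23, 14) − 2·(8, 12, 9) = (6, -1, -4).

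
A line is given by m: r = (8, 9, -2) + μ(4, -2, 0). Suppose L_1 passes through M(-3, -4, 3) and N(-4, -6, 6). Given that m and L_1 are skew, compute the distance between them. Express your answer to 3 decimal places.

10.279

A direction vector for L_1 is N − M = (-1, -2, 3).
Common perpendicular direction n = (4, -2, 0) × (-1, -2, 3) = (-6, -12, -10).
With w = (-3, -4, 3) − (8, 9, -2) = (-11, -13, 5), w · n = 172.
Distance = |w · n| / |n| = |172| / √280 ≈ 10.279.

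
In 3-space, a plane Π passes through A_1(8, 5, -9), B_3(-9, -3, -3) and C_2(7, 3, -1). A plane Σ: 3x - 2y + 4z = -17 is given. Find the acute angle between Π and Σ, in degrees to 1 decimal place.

66.0

A_1B_3 = (-17, -8, 6), A_1C_2 = (-1, -2, 8); a normal to Π is A_1B_3 × A_1C_2 = (-52, 130, 26).
Using A_1: Π has equation -52x + 130y + 26z = 0.
cos θ = |n₁·n₂| / (|n₁||n₂|) = |-312| / (√20280 · √29).
θ = arccos(0.40684) ≈ 66.0°.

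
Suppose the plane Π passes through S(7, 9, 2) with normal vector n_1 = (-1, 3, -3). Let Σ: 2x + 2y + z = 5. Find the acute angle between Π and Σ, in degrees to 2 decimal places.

85.61

Π: n_1·r = n_1·S gives -x + 3y - 3z = 14.
cos θ = |n₁·n₂| / (|n₁||n₂|) = |1| / (√19 · √9).
θ = arccos(0.07647) ≈ 85.61°.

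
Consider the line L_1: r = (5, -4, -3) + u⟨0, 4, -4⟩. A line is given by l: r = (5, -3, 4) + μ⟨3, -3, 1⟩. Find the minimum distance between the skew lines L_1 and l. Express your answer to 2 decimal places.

5.12

Common perpendicular direction n = (0, 4, -4) × (3, -3, 1) = (-8, -12, -12).
With w = (5, -3, 4) − (5, -4, -3) = (0, 1, 7), w · n = -96.
Distance = |w · n| / |n| = |-96| / √352 ≈ 5.12.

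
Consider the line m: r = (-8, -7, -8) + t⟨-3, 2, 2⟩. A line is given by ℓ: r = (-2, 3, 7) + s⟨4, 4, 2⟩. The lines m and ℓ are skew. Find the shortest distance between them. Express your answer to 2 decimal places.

7.44

Common perpendicular direction n = (-3, 2, 2) × (4, 4, 2) = (-4, 14, -20).
With w = (-2, 3, 7) − (-8, -7, -8) = (6, 10, 15), w · n = -184.
Distance = |w · n| / |n| = |-184| / √612 ≈ 7.44.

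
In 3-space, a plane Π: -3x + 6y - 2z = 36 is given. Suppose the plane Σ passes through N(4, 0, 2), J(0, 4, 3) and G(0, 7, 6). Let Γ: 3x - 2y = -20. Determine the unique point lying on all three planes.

(-4, 4, 0)

NJ = (-4, 4, 1), NG = (-4, 7, 4); a normal to Σ is NJ × NG = (9, 12, -12).
Using N: Σ has equation 9x + 12y - 12z = 12.
Solving the 3×3 linear system -3x + 6y - 2z = 36, 9x + 12y - 12z = 12, 3x - 2y = -20 (e.g. by elimination or Cramer's rule, determinant = -36) gives (-4, 4, 0).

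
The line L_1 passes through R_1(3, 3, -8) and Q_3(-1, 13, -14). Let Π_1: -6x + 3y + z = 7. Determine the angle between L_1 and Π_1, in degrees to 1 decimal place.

A direction vector for L_1 is Q_3 − R_1 = (-4, 10, -6).
sin θ = |n·v| / (|n||v|) = |48| / (√46 · √152) = 0.57404.
θ ≈ 35.0°.

35.0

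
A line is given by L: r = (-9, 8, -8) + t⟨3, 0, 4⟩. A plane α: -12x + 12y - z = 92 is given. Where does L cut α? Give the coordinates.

(0, 8, 4)

Substitute r = (-9, 8, -8) + t(3, 0, 4) into the plane: 212 + (-40)t = 92, so t = 3.
Intersection: (-9, 8, -8) + 3·(3, 0, 4) = (0, 8, 4).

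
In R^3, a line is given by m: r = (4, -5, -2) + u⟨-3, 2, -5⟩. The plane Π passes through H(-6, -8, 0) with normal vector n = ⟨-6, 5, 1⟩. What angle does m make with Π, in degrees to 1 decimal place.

28.3

Π: n·r = n·H gives -6x + 5y + z = -4.
sin θ = |n·v| / (|n||v|) = |23| / (√62 · √38) = 0.47385.
θ ≈ 28.3°.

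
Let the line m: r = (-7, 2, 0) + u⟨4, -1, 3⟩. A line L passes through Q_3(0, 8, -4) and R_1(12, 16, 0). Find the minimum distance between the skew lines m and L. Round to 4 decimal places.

A direction vector for L is R_1 − Q_3 = (12, 8, 4).
Common perpendicular direction n = (4, -1, 3) × (12, 8, 4) = (-28, 20, 44).
With w = (0, 8, -4) − (-7, 2, 0) = (7, 6, -4), w · n = -252.
Distance = |w · n| / |n| = |-252| / √3120 ≈ 4.5115.

4.5115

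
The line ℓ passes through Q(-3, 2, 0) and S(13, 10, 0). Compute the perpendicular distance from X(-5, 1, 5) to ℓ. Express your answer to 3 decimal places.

5.000

A direction vector for ℓ is S − Q = (16, 8, 0).
Taking (-3, 2, 0) on ℓ with direction v = (16, 8, 0): w = X − (-3, 2, 0) = (-2, -1, 5), and w × v = (-40, 80, 0).
Distance = |w × v| / |v| = √8000 / √320 ≈ 5.000.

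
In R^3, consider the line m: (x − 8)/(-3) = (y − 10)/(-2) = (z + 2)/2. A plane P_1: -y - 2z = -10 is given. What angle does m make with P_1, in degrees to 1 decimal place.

m has direction (-3, -2, 2) through (8, 10, -2).
sin θ = |n·v| / (|n||v|) = |-2| / (√5 · √17) = 0.21693.
θ ≈ 12.5°.

12.5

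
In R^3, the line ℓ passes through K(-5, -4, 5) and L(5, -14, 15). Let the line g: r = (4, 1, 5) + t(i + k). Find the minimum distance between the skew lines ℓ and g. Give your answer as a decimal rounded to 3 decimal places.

A direction vector for ℓ is L − K = (10, -10, 10).
Common perpendicular direction n = (10, -10, 10) × (1, 0, 1) = (-10, 0, 10).
With w = (4, 1, 5) − (-5, -4, 5) = (9, 5, 0), w · n = -90.
Distance = |w · n| / |n| = |-90| / √200 ≈ 6.364.

6.364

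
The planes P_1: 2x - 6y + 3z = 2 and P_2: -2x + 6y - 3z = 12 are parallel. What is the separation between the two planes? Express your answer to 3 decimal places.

2.000

Rescale P_2 by 1/(-1): 2x - 6y + 3z = -12. Then distance = |2 − (-12)| / √49 ≈ 2.000.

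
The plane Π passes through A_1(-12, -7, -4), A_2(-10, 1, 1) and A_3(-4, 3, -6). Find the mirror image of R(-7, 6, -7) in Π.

(-1, 2, -3)

A_1A_2 = (2, 8, 5), A_1A_3 = (8, 10, -2); a normal to Π is A_1A_2 × A_1A_3 = (-66, 44, -44).
Using A_1: Π has equation -66x + 44y - 44z = 660.
λ = (n·R − d)/|n|² = (1034 − 660)/8228 = 1/22.
Reflection = R − 2λn = (-7, 6, -7) − (1/11)·(-66, 44, -44) = (-1, 2, -3).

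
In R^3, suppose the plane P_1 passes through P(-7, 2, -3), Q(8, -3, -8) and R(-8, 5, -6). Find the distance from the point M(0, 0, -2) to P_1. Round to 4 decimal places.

2.1213

PQ = (15, -5, -5), PR = (-1, 3, -3); a normal to P_1 is PQ × PR = (30, 50, 40).
Using P: P_1 has equation 30x + 50y + 40z = -230.
n·M − d = (30)·(0) + (50)·(0) + (40)·(-2) − (-230) = 150; |n| = √5000.
Distance = |150| / √5000 = 150/√5000 ≈ 2.1213.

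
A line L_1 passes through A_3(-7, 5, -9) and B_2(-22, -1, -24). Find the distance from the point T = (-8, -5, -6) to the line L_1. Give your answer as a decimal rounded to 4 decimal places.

A direction vector for L_1 is B_2 − A_3 = (-15, -6, -15).
Taking (-7, 5, -9) on L_1 with direction v = (-15, -6, -15): w = T − (-7, 5, -9) = (-1, -10, 3), and w × v = (168, -60, -144).
Distance = |w × v| / |v| = √52560 / √486 ≈ 10.3994.

10.3994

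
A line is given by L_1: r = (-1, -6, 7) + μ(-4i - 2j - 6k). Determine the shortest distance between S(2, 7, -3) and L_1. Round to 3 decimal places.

Taking (-1, -6, 7) on L_1 with direction v = (-4, -2, -6): w = S − (-1, -6, 7) = (3, 13, -10), and w × v = (-98, 58, 46).
Distance = |w × v| / |v| = √15084 / √56 ≈ 16.412.

16.412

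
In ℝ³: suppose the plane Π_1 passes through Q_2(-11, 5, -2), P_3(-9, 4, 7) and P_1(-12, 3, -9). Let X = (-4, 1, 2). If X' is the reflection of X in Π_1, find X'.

(-14, -1, 4)

Q_2P_3 = (2, -1, 9), Q_2P_1 = (-1, -2, -7); a normal to Π_1 is Q_2P_3 × Q_2P_1 = (25, 5, -5).
Using Q_2: Π_1 has equation 25x + 5y - 5z = -240.
λ = (n·X − d)/|n|² = (-105 − (-240))/675 = 1/5.
Reflection = X − 2λn = (-4, 1, 2) − (2/5)·(25, 5, -5) = (-14, -1, 4).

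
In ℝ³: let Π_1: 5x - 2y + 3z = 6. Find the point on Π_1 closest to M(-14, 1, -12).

(1, -5, -3)

Foot = M − λn with λ = (n·M − d)/|n|² = (-108 − 6)/38 = -3.
Foot = (-14, 1, -12) − (-3)·(5, -2, 3) = (1, -5, -3).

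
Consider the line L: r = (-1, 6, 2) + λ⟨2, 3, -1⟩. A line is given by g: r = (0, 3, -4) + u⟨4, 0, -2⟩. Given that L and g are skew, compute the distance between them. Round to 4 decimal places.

Common perpendicular direction n = (2, 3, -1) × (4, 0, -2) = (-6, 0, -12).
With w = (0, 3, -4) − (-1, 6, 2) = (1, -3, -6), w · n = 66.
Distance = |w · n| / |n| = |66| / √180 ≈ 4.9193.

4.9193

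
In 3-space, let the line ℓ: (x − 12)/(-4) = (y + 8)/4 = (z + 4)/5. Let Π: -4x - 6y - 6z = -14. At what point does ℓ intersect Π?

ℓ has direction (-4, 4, 5) through (12, -8, -4).
Substitute r = (12, -8, -4) + t(-4, 4, 5) into the plane: 24 + (-38)t = -14, so t = 1.
Intersection: (12, -8, -4) + 1·(-4, 4, 5) = (8, -4, 1).

(8, -4, 1)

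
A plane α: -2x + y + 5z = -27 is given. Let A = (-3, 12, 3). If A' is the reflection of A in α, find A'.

(5, 8, -17)

λ = (n·A − d)/|n|² = (33 − (-27))/30 = 2.
Reflection = A − 2λn = (-3, 12, 3) − 4·(-2, 1, 5) = (5, 8, -17).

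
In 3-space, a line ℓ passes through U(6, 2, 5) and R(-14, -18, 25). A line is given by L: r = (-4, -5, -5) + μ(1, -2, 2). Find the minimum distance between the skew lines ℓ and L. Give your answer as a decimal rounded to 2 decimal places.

12.02

A direction vector for ℓ is R − U = (-20, -20, 20).
Common perpendicular direction n = (-20, -20, 20) × (1, -2, 2) = (0, 60, 60).
With w = (-4, -5, -5) − (6, 2, 5) = (-10, -7, -10), w · n = -1020.
Distance = |w · n| / |n| = |-1020| / √7200 ≈ 12.02.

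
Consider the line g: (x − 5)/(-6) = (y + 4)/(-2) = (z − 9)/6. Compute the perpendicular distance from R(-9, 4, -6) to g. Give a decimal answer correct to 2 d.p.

g has direction (-6, -2, 6) through (5, -4, 9).
Taking (5, -4, 9) on g with direction v = (-6, -2, 6): w = R − (5, -4, 9) = (-14, 8, -15), and w × v = (18, 174, 76).
Distance = |w × v| / |v| = √36376 / √76 ≈ 21.88.

21.88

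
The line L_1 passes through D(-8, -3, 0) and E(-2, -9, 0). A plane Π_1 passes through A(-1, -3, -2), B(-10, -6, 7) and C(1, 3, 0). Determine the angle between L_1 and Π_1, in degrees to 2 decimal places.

A direction vector for L_1 is E − D = (6, -6, 0).
AB = (-9, -3, 9), AC = (2, 6, 2); a normal to Π_1 is AB × AC = (-60, 36, -48).
Using A: Π_1 has equation -60x + 36y - 48z = 48.
sin θ = |n·v| / (|n||v|) = |-576| / (√7200 · √72) = 0.80000.
θ ≈ 53.13°.

53.13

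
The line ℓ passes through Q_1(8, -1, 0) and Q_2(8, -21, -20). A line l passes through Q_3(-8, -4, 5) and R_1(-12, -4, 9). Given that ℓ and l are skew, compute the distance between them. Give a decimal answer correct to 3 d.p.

A direction vector for ℓ is Q_2 − Q_1 = (0, -20, -20).
A direction vector for l is R_1 − Q_3 = (-4, 0, 4).
Common perpendicular direction n = (0, -20, -20) × (-4, 0, 4) = (-80, 80, -80).
With w = (-8, -4, 5) − (8, -1, 0) = (-16, -3, 5), w · n = 640.
Distance = |w · n| / |n| = |640| / √19200 ≈ 4.619.

4.619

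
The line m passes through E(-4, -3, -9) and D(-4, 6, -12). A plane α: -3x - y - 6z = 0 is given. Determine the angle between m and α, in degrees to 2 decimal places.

A direction vector for m is D − E = (0, 9, -3).
sin θ = |n·v| / (|n||v|) = |9| / (√46 · √90) = 0.13988.
θ ≈ 8.04°.

8.04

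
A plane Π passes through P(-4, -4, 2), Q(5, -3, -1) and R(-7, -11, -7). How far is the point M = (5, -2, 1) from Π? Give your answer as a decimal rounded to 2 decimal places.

PQ = (9, 1, -3), PR = (-3, -7, -9); a normal to Π is PQ × PR = (-30, 90, -60).
Using P: Π has equation -30x + 90y - 60z = -360.
n·M − d = (-30)·(5) + (90)·(-2) + (-60)·(1) − (-360) = -30; |n| = √12600.
Distance = |-30| / √12600 = 30/√12600 ≈ 0.27.

0.27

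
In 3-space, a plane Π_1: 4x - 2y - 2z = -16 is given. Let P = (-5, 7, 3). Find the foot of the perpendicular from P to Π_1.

Foot = P − λn with λ = (n·P − d)/|n|² = (-40 − (-16))/24 = -1.
Foot = (-5, 7, 3) − (-1)·(4, -2, -2) = (-1, 5, 1).

(-1, 5, 1)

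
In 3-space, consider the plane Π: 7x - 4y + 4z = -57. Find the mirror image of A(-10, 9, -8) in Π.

(4, 1, 0)

λ = (n·A − d)/|n|² = (-138 − (-57))/81 = -1.
Reflection = A − 2λn = (-10, 9, -8) − (-2)·(7, -4, 4) = (4, 1, 0).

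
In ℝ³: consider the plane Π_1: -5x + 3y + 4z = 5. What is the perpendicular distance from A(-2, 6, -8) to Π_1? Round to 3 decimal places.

n·A − d = (-5)·(-2) + (3)·(6) + (4)·(-8) − 5 = -9; |n| = √50.
Distance = |-9| / √50 = 9/√50 ≈ 1.273.

1.273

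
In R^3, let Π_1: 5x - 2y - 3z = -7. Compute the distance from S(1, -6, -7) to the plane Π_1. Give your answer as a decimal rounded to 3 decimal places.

n·S − d = (5)·(1) + (-2)·(-6) + (-3)·(-7) − (-7) = 45; |n| = √38.
Distance = |45| / √38 = 45/√38 ≈ 7.300.

7.300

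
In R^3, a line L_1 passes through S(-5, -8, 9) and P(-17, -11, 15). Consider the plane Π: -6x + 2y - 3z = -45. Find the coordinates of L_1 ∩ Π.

(3, -6, 5)

A direction vector for L_1 is P − S = (-12, -3, 6).
Substitute r = (-5, -8, 9) + t(-12, -3, 6) into the plane: -13 + 48t = -45, so t = -2/3.
Intersection: (-5, -8, 9) + (-2/3)·(-12, -3, 6) = (3, -6, 5).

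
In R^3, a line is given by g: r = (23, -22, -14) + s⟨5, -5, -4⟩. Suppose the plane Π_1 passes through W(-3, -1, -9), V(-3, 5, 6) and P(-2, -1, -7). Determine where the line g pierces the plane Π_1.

(8, -7, -2)

WV = (0, 6, 15), WP = (1, 0, 2); a normal to Π_1 is WV × WP = (12, 15, -6).
Using W: Π_1 has equation 12x + 15y - 6z = 3.
Substitute r = (23, -22, -14) + t(5, -5, -4) into the plane: 30 + 9t = 3, so t = -3.
Intersection: (23, -22, -14) + (-3)·(5, -5, -4) = (8, -7, -2).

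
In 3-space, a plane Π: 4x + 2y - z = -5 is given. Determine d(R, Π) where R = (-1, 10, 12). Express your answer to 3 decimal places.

1.964

n·R − d = (4)·(-1) + (2)·(10) + (-1)·(12) − (-5) = 9; |n| = √21.
Distance = |9| / √21 = 9/√21 ≈ 1.964.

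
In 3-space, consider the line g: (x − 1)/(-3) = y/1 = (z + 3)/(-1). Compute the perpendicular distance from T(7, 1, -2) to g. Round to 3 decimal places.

g has direction (-3, 1, -1) through (1, 0, -3).
Taking (1, 0, -3) on g with direction v = (-3, 1, -1): w = T − (1, 0, -3) = (6, 1, 1), and w × v = (-2, 3, 9).
Distance = |w × v| / |v| = √94 / √11 ≈ 2.923.

2.923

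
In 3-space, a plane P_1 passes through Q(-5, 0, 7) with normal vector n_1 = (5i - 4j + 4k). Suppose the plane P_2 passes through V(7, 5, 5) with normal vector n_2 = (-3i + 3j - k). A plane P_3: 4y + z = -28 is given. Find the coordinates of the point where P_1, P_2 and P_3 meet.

P_1: n_1·r = n_1·Q gives 5x - 4y + 4z = 3.
P_2: n_2·r = n_2·V gives -3x + 3y - z = -11.
Solving the 3×3 linear system 5x - 4y + 4z = 3, -3x + 3y - z = -11, 4y + z = -28 (e.g. by elimination or Cramer's rule, determinant = -25) gives (-1, -6, -4).

(-1, -6, -4)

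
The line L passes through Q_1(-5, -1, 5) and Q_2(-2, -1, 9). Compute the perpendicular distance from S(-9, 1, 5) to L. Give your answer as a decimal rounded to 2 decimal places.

A direction vector for L is Q_2 − Q_1 = (3, 0, 4).
Taking (-5, -1, 5) on L with direction v = (3, 0, 4): w = S − (-5, -1, 5) = (-4, 2, 0), and w × v = (8, 16, -6).
Distance = |w × v| / |v| = √356 / √25 ≈ 3.77.

3.77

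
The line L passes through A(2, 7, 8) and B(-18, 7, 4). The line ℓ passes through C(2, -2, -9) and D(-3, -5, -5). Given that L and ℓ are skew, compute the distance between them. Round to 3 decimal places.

16.377

A direction vector for L is B − A = (-20, 0, -4).
A direction vector for ℓ is D − C = (-5, -3, 4).
Common perpendicular direction n = (-20, 0, -4) × (-5, -3, 4) = (-12, 100, 60).
With w = (2, -2, -9) − (2, 7, 8) = (0, -9, -17), w · n = -1920.
Distance = |w · n| / |n| = |-1920| / √13744 ≈ 16.377.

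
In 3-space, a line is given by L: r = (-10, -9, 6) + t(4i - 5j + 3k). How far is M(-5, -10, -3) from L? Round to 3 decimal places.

10.340

Taking (-10, -9, 6) on L with direction v = (4, -5, 3): w = M − (-10, -9, 6) = (5, -1, -9), and w × v = (-48, -51, -21).
Distance = |w × v| / |v| = √5346 / √50 ≈ 10.340.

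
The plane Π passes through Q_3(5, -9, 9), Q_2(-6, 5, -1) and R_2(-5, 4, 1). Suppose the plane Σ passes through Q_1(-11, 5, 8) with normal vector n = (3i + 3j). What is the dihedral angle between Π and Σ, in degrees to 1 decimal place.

Q_3Q_2 = (-11, 14, -10), Q_3R_2 = (-10, 13, -8); a normal to Π is Q_3Q_2 × Q_3R_2 = (18, 12, -3).
Using Q_3: Π has equation 18x + 12y - 3z = -45.
Σ: n·r = n·Q_1 gives 3x + 3y = -18.
cos θ = |n₁·n₂| / (|n₁||n₂|) = |90| / (√477 · √18).
θ = arccos(0.97129) ≈ 13.8°.

13.8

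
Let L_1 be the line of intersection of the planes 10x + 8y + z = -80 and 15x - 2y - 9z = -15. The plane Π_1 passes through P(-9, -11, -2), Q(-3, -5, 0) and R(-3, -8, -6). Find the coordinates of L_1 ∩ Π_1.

(-3, -6, -2)

Direction of L_1: (10, 8, 1) × (15, -2, -9) = (-70, 105, -140).
A point on L_1: solving the two plane equations with x = -11 gives (-11, 6, -18).
PQ = (6, 6, 2), PR = (6, 3, -4); a normal to Π_1 is PQ × PR = (-30, 36, -18).
Using P: Π_1 has equation -30x + 36y - 18z = -90.
Substitute r = (-11, 6, -18) + t(-70, 105, -140) into the plane: 870 + 8400t = -90, so t = -4/35.
Intersection: (-11, 6, -18) + (-4/35)·(-70, 105, -140) = (-3, -6, -2).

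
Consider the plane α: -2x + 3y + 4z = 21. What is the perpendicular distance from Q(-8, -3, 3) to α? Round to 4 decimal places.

n·Q − d = (-2)·(-8) + (3)·(-3) + (4)·(3) − 21 = -2; |n| = √29.
Distance = |-2| / √29 = 2/√29 ≈ 0.3714.

0.3714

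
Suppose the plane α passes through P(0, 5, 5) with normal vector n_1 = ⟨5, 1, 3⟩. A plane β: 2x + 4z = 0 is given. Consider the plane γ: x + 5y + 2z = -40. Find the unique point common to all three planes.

α: n_1·r = n_1·P gives 5x + y + 3z = 20.
Solving the 3×3 linear system 5x + y + 3z = 20, 2x + 4z = 0, x + 5y + 2z = -40 (e.g. by elimination or Cramer's rule, determinant = -70) gives (8, -8, -4).

(8, -8, -4)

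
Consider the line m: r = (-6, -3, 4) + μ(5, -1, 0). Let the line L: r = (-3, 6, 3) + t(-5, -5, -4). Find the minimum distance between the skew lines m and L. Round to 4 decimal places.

6.1196

Common perpendicular direction n = (5, -1, 0) × (-5, -5, -4) = (4, 20, -30).
With w = (-3, 6, 3) − (-6, -3, 4) = (3, 9, -1), w · n = 222.
Distance = |w · n| / |n| = |222| / √1316 ≈ 6.1196.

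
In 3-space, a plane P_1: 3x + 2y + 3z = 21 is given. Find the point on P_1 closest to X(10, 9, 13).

(1, 3, 4)

Foot = X − λn with λ = (n·X − d)/|n|² = (87 − 21)/22 = 3.
Foot = (10, 9, 13) − 3·(3, 2, 3) = (1, 3, 4).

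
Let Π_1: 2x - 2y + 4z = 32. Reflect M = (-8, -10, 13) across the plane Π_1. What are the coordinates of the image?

(-12, -6, 5)

λ = (n·M − d)/|n|² = (56 − 32)/24 = 1.
Reflection = M − 2λn = (-8, -10, 13) − 2·(2, -2, 4) = (-12, -6, 5).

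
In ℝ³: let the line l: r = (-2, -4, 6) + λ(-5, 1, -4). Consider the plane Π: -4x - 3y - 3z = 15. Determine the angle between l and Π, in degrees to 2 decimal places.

sin θ = |n·v| / (|n||v|) = |29| / (√34 · √42) = 0.76742.
θ ≈ 50.12°.

50.12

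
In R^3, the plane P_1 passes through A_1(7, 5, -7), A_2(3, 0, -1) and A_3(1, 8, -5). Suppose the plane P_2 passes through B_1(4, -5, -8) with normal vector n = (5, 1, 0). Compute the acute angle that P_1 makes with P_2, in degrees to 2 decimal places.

55.20

A_1A_2 = (-4, -5, 6), A_1A_3 = (-6, 3, 2); a normal to P_1 is A_1A_2 × A_1A_3 = (-28, -28, -42).
Using A_1: P_1 has equation -28x - 28y - 42z = -42.
P_2: n·r = n·B_1 gives 5x + y = 15.
cos θ = |n₁·n₂| / (|n₁||n₂|) = |-168| / (√3332 · √26).
θ = arccos(0.57078) ≈ 55.20°.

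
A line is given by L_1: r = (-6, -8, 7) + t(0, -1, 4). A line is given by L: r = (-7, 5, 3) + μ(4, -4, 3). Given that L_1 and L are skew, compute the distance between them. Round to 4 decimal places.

Common perpendicular direction n = (0, -1, 4) × (4, -4, 3) = (13, 16, 4).
With w = (-7, 5, 3) − (-6, -8, 7) = (-1, 13, -4), w · n = 179.
Distance = |w · n| / |n| = |179| / √441 ≈ 8.5238.

8.5238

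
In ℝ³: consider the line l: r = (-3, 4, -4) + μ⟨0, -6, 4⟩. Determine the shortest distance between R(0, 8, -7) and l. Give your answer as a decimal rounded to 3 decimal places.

Taking (-3, 4, -4) on l with direction v = (0, -6, 4): w = R − (-3, 4, -4) = (3, 4, -3), and w × v = (-2, -12, -18).
Distance = |w × v| / |v| = √472 / √52 ≈ 3.013.

3.013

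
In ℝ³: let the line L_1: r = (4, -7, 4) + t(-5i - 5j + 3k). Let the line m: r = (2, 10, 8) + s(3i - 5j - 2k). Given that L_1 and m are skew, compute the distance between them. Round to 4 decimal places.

1.9712

Common perpendicular direction n = (-5, -5, 3) × (3, -5, -2) = (25, -1, 40).
With w = (2, 10, 8) − (4, -7, 4) = (-2, 17, 4), w · n = 93.
Distance = |w · n| / |n| = |93| / √2226 ≈ 1.9712.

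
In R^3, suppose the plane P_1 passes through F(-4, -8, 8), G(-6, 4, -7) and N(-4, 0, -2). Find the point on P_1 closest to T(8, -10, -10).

FG = (-2, 12, -15), FN = (0, 8, -10); a normal to P_1 is FG × FN = (0, -20, -16).
Using F: P_1 has equation -20y - 16z = 32.
Foot = T − λn with λ = (n·T − d)/|n|² = (360 − 32)/656 = 1/2.
Foot = (8, -10, -10) − (1/2)·(0, -20, -16) = (8, 0, -2).

(8, 0, -2)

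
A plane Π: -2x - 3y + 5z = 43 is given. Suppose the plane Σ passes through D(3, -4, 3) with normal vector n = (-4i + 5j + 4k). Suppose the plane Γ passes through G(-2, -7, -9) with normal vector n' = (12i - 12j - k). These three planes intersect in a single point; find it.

Σ: n·r = n·D gives -4x + 5y + 4z = -20.
Γ: n'·r = n'·G gives 12x - 12y - z = 69.
Solving the 3×3 linear system -2x - 3y + 5z = 43, -4x + 5y + 4z = -20, 12x - 12y - z = 69 (e.g. by elimination or Cramer's rule, determinant = -278) gives (-2, -8, 3).

(-2, -8, 3)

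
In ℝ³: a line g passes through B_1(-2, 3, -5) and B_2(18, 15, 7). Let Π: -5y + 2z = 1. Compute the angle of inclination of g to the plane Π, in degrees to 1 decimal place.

A direction vector for g is B_2 − B_1 = (20, 12, 12).
sin θ = |n·v| / (|n||v|) = |-36| / (√29 · √688) = 0.25486.
θ ≈ 14.8°.

14.8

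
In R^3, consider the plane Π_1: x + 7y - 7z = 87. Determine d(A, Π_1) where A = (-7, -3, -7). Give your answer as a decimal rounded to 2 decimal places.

6.63

n·A − d = (1)·(-7) + (7)·(-3) + (-7)·(-7) − 87 = -66; |n| = √99.
Distance = |-66| / √99 = 66/√99 ≈ 6.63.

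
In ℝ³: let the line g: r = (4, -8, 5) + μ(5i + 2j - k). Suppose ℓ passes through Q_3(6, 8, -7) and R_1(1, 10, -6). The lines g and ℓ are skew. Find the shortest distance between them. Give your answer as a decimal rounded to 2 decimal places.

11.37

A direction vector for ℓ is R_1 − Q_3 = (-5, 2, 1).
Common perpendicular direction n = (5, 2, -1) × (-5, 2, 1) = (4, 0, 20).
With w = (6, 8, -7) − (4, -8, 5) = (2, 16, -12), w · n = -232.
Distance = |w · n| / |n| = |-232| / √416 ≈ 11.37.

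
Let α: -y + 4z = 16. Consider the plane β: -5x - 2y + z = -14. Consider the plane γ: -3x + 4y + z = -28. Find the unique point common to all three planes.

Solving the 3×3 linear system -y + 4z = 16, -5x - 2y + z = -14, -3x + 4y + z = -28 (e.g. by elimination or Cramer's rule, determinant = -106) gives (5, -4, 3).

(5, -4, 3)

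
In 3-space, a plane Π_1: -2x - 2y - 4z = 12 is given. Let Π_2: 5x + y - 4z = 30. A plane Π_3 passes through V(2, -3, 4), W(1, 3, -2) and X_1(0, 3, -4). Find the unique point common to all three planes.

VW = (-1, 6, -6), VX_1 = (-2, 6, -8); a normal to Π_3 is VW × VX_1 = (-12, 4, 6).
Using V: Π_3 has equation -12x + 4y + 6z = -12.
Solving the 3×3 linear system -2x - 2y - 4z = 12, 5x + y - 4z = 30, -12x + 4y + 6z = -12 (e.g. by elimination or Cramer's rule, determinant = -208) gives (0, 6, -6).

(0, 6, -6)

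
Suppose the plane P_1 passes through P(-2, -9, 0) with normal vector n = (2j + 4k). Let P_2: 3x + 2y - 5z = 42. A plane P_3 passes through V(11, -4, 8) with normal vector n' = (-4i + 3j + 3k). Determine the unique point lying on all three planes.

(5, 1, -5)

P_1: n·r = n·P gives 2y + 4z = -18.
P_3: n'·r = n'·V gives -4x + 3y + 3z = -32.
Solving the 3×3 linear system 2y + 4z = -18, 3x + 2y - 5z = 42, -4x + 3y + 3z = -32 (e.g. by elimination or Cramer's rule, determinant = 90) gives (5, 1, -5).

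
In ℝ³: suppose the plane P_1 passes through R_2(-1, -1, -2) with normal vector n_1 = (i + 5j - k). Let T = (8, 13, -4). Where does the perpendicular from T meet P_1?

(5, -2, -1)

P_1: n_1·r = n_1·R_2 gives x + 5y - z = -4.
Foot = T − λn with λ = (n·T − d)/|n|² = (77 − (-4))/27 = 3.
Foot = (8, 13, -4) − 3·(1, 5, -1) = (5, -2, -1).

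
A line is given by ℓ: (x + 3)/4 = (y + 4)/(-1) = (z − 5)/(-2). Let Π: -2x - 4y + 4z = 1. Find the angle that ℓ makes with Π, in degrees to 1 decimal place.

ℓ has direction (4, -1, -2) through (-3, -4, 5).
sin θ = |n·v| / (|n||v|) = |-12| / (√36 · √21) = 0.43644.
θ ≈ 25.9°.

25.9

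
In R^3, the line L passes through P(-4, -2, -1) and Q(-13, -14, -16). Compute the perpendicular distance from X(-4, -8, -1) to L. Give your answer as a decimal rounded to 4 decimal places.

A direction vector for L is Q − P = (-9, -12, -15).
Taking (-4, -2, -1) on L with direction v = (-9, -12, -15): w = X − (-4, -2, -1) = (0, -6, 0), and w × v = (90, 0, -54).
Distance = |w × v| / |v| = √11016 / √450 ≈ 4.9477.

4.9477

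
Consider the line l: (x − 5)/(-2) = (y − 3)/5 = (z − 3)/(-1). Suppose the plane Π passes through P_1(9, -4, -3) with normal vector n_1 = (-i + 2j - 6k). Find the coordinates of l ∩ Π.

l has direction (-2, 5, -1) through (5, 3, 3).
Π: n_1·r = n_1·P_1 gives -x + 2y - 6z = 1.
Substitute r = (5, 3, 3) + t(-2, 5, -1) into the plane: -17 + 18t = 1, so t = 1.
Intersection: (5, 3, 3) + 1·(-2, 5, -1) = (3, 8, 2).

(3, 8, 2)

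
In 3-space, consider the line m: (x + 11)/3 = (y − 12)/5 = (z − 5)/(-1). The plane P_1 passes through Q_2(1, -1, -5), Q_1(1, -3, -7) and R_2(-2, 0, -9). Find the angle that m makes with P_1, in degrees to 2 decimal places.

m has direction (3, 5, -1) through (-11, 12, 5).
Q_2Q_1 = (0, -2, -2), Q_2R_2 = (-3, 1, -4); a normal to P_1 is Q_2Q_1 × Q_2R_2 = (10, 6, -6).
Using Q_2: P_1 has equation 10x + 6y - 6z = 34.
sin θ = |n·v| / (|n||v|) = |66| / (√172 · √35) = 0.85064.
θ ≈ 58.28°.

58.28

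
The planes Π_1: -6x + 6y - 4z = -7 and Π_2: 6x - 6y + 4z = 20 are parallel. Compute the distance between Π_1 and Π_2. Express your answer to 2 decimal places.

Rescale Π_2 by 1/(-1): -6x + 6y - 4z = -20. Then distance = |-7 − (-20)| / √88 ≈ 1.39.

1.39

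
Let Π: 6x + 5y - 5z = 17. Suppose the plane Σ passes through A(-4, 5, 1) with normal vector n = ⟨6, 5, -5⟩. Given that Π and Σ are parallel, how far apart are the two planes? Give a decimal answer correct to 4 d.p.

Σ: n·r = n·A gives 6x + 5y - 5z = -4.
Same normal n = (6, 5, -5) with |n| = √86; distance = |17 − (-4)| / |n| = 21/√86 ≈ 2.2645.

2.2645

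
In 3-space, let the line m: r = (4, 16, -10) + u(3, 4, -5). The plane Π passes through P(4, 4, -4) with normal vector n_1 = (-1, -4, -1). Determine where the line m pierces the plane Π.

Π: n_1·r = n_1·P gives -x - 4y - z = -16.
Substitute r = (4, 16, -10) + t(3, 4, -5) into the plane: -58 + (-14)t = -16, so t = -3.
Intersection: (4, 16, -10) + (-3)·(3, 4, -5) = (-5, 4, 5).

(-5, 4, 5)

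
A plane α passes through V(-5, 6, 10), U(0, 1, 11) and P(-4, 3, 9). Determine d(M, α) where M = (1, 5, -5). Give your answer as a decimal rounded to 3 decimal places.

VU = (5, -5, 1), VP = (1, -3, -1); a normal to α is VU × VP = (8, 6, -10).
Using V: α has equation 8x + 6y - 10z = -104.
n·M − d = (8)·(1) + (6)·(5) + (-10)·(-5) − (-104) = 192; |n| = √200.
Distance = |192| / √200 = 192/√200 ≈ 13.576.

13.576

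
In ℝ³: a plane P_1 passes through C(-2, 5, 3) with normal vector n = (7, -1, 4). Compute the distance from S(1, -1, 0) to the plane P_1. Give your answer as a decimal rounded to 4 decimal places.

1.8464

P_1: n·r = n·C gives 7x - y + 4z = -7.
n·S − d = (7)·(1) + (-1)·(-1) + (4)·(0) − (-7) = 15; |n| = √66.
Distance = |15| / √66 = 15/√66 ≈ 1.8464.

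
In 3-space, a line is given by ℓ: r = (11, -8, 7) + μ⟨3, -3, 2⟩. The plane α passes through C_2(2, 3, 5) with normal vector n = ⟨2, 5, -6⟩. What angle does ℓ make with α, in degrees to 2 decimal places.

33.73

α: n·r = n·C_2 gives 2x + 5y - 6z = -11.
sin θ = |n·v| / (|n||v|) = |-21| / (√65 · √22) = 0.55533.
θ ≈ 33.73°.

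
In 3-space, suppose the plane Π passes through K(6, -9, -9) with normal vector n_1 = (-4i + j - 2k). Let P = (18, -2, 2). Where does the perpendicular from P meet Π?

(6, 1, -4)

Π: n_1·r = n_1·K gives -4x + y - 2z = -15.
Foot = P − λn with λ = (n·P − d)/|n|² = (-78 − (-15))/21 = -3.
Foot = (18, -2, 2) − (-3)·(-4, 1, -2) = (6, 1, -4).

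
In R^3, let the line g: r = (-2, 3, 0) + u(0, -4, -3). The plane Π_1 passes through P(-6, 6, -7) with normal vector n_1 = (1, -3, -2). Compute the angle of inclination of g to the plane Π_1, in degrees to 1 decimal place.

Π_1: n_1·r = n_1·P gives x - 3y - 2z = -10.
sin θ = |n·v| / (|n||v|) = |18| / (√14 · √25) = 0.96214.
θ ≈ 74.2°.

74.2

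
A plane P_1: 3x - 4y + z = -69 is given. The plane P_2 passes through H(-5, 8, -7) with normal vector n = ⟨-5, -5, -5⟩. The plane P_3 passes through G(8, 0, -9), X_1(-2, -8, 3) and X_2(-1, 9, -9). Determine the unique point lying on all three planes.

P_2: n·r = n·H gives -5x - 5y - 5z = 20.
GX_1 = (-10, -8, 12), GX_2 = (-9, 9, 0); a normal to P_3 is GX_1 × GX_2 = (-108, -108, -162).
Using G: P_3 has equation -108x - 108y - 162z = 594.
Solving the 3×3 linear system 3x - 4y + z = -69, -5x - 5y - 5z = 20, -108x - 108y - 162z = 594 (e.g. by elimination or Cramer's rule, determinant = 1890) gives (-10, 9, -3).

(-10, 9, -3)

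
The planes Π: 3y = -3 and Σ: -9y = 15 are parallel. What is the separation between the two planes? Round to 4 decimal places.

Rescale Σ by 1/(-3): 3y = -5. Then distance = |-3 − (-5)| / √9 ≈ 0.6667.

0.6667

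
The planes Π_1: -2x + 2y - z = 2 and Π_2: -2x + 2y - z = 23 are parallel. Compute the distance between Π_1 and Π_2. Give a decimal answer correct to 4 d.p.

7.0000

Same normal n = (-2, 2, -1) with |n| = √9; distance = |2 − 23| / |n| = 21/√9 ≈ 7.0000.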